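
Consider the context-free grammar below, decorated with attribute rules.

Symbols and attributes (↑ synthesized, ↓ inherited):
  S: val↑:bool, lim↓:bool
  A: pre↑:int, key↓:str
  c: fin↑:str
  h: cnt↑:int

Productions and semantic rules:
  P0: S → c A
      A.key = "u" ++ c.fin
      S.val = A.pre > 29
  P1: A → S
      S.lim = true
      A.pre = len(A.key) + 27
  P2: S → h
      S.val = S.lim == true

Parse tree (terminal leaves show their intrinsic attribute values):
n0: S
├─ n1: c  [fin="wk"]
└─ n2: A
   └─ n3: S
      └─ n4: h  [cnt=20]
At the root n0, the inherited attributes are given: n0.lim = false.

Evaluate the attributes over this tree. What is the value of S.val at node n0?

1. n0.lim = false  [given at root]
2. n1.fin = "wk"  [terminal]
3. n2.key = "uwk"  ["u" ++ c.fin]
4. n3.lim = true  [true]
5. n4.cnt = 20  [terminal]
6. n3.val = true  [S.lim == true]
7. n2.pre = 30  [len(A.key) + 27]
8. n0.val = true  [A.pre > 29]

true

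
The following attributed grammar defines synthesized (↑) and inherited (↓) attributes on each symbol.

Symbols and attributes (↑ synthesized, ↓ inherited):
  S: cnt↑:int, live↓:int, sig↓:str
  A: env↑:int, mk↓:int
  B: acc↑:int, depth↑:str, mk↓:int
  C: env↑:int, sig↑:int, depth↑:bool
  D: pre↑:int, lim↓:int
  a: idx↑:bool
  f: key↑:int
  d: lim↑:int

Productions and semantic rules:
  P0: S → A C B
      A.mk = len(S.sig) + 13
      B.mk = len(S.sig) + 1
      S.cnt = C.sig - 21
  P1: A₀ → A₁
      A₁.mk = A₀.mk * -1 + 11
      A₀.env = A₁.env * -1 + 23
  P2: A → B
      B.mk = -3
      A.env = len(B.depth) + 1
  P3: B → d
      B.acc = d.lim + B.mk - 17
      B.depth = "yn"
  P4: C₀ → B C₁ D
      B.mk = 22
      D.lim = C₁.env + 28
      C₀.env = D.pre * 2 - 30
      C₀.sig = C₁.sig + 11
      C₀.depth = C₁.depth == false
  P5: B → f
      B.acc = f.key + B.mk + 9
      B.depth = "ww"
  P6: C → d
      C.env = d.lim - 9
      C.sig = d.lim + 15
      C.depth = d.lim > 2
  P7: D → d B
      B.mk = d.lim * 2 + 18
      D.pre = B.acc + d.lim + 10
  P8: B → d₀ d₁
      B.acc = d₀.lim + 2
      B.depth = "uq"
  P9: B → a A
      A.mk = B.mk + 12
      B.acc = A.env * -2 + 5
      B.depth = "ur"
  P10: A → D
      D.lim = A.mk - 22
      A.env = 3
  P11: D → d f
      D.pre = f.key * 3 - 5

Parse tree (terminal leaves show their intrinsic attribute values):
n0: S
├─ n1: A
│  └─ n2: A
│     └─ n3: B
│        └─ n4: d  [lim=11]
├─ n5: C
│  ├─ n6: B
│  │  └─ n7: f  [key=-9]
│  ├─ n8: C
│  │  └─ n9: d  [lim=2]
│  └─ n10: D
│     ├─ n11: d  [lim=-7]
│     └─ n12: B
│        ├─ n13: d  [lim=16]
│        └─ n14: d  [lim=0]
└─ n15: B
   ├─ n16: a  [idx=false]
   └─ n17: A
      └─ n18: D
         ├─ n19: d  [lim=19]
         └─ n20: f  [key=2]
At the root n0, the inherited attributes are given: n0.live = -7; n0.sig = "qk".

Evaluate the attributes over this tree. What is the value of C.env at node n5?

1. n0.live = -7  [given at root]
2. n0.sig = "qk"  [given at root]
3. n1.mk = 15  [len(S.sig) + 13]
4. n2.mk = -4  [A₀.mk * -1 + 11]
5. n3.mk = -3  [-3]
6. n4.lim = 11  [terminal]
7. n3.acc = -9  [d.lim + B.mk - 17]
8. n3.depth = "yn"  ["yn"]
9. n2.env = 3  [len(B.depth) + 1]
10. n1.env = 20  [A₁.env * -1 + 23]
11. n6.mk = 22  [22]
12. n7.key = -9  [terminal]
13. n6.acc = 22  [f.key + B.mk + 9]
14. n6.depth = "ww"  ["ww"]
15. n9.lim = 2  [terminal]
16. n8.env = -7  [d.lim - 9]
17. n8.sig = 17  [d.lim + 15]
18. n8.depth = false  [d.lim > 2]
19. n10.lim = 21  [C₁.env + 28]
20. n11.lim = -7  [terminal]
21. n12.mk = 4  [d.lim * 2 + 18]
22. n13.lim = 16  [terminal]
23. n14.lim = 0  [terminal]
24. n12.acc = 18  [d₀.lim + 2]
25. n12.depth = "uq"  ["uq"]
26. n10.pre = 21  [B.acc + d.lim + 10]
27. n5.env = 12  [D.pre * 2 - 30]
28. n5.sig = 28  [C₁.sig + 11]
29. n5.depth = true  [C₁.depth == false]
30. n15.mk = 3  [len(S.sig) + 1]
31. n16.idx = false  [terminal]
32. n17.mk = 15  [B.mk + 12]
33. n18.lim = -7  [A.mk - 22]
34. n19.lim = 19  [terminal]
35. n20.key = 2  [terminal]
36. n18.pre = 1  [f.key * 3 - 5]
37. n17.env = 3  [3]
38. n15.acc = -1  [A.env * -2 + 5]
39. n15.depth = "ur"  ["ur"]
40. n0.cnt = 7  [C.sig - 21]

12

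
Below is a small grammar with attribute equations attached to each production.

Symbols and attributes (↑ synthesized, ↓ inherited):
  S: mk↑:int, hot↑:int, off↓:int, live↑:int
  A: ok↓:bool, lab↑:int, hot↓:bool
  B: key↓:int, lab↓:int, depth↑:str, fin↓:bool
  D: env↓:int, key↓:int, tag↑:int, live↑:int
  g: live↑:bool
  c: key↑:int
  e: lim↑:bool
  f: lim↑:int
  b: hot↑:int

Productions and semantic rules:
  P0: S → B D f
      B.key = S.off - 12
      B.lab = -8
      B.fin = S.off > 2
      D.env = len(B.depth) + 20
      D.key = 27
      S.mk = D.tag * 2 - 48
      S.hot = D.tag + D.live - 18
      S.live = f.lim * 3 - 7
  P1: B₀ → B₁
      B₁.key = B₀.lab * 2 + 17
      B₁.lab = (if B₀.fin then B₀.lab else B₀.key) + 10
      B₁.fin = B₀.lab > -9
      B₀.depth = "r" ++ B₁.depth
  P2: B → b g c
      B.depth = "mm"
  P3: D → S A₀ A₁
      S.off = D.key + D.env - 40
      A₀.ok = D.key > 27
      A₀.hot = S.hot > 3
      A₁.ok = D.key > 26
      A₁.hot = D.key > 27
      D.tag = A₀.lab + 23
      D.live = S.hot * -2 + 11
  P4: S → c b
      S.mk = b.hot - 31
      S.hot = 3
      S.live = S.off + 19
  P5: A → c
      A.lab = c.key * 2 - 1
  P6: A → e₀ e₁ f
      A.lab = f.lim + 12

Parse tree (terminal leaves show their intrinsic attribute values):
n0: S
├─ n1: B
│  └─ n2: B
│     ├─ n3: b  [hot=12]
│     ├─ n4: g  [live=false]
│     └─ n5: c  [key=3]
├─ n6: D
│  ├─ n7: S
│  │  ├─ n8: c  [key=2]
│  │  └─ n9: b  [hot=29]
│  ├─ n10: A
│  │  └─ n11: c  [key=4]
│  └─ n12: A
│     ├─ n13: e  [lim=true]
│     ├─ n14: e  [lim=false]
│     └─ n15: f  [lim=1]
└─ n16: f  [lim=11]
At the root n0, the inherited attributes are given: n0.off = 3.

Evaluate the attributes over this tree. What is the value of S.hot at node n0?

17

1. n0.off = 3  [given at root]
2. n1.key = -9  [S.off - 12]
3. n1.lab = -8  [-8]
4. n1.fin = true  [S.off > 2]
5. n2.key = 1  [B₀.lab * 2 + 17]
6. n2.lab = 2  [(if B₀.fin then B₀.lab else B₀.key) + 10]
7. n2.fin = true  [B₀.lab > -9]
8. n3.hot = 12  [terminal]
9. n4.live = false  [terminal]
10. n5.key = 3  [terminal]
11. n2.depth = "mm"  ["mm"]
12. n1.depth = "rmm"  ["r" ++ B₁.depth]
13. n6.env = 23  [len(B.depth) + 20]
14. n6.key = 27  [27]
15. n7.off = 10  [D.key + D.env - 40]
16. n8.key = 2  [terminal]
17. n9.hot = 29  [terminal]
18. n7.mk = -2  [b.hot - 31]
19. n7.hot = 3  [3]
20. n7.live = 29  [S.off + 19]
21. n10.ok = false  [D.key > 27]
22. n10.hot = false  [S.hot > 3]
23. n11.key = 4  [terminal]
24. n10.lab = 7  [c.key * 2 - 1]
25. n12.ok = true  [D.key > 26]
26. n12.hot = false  [D.key > 27]
27. n13.lim = true  [terminal]
28. n14.lim = false  [terminal]
29. n15.lim = 1  [terminal]
30. n12.lab = 13  [f.lim + 12]
31. n6.tag = 30  [A₀.lab + 23]
32. n6.live = 5  [S.hot * -2 + 11]
33. n16.lim = 11  [terminal]
34. n0.mk = 12  [D.tag * 2 - 48]
35. n0.hot = 17  [D.tag + D.live - 18]
36. n0.live = 26  [f.lim * 3 - 7]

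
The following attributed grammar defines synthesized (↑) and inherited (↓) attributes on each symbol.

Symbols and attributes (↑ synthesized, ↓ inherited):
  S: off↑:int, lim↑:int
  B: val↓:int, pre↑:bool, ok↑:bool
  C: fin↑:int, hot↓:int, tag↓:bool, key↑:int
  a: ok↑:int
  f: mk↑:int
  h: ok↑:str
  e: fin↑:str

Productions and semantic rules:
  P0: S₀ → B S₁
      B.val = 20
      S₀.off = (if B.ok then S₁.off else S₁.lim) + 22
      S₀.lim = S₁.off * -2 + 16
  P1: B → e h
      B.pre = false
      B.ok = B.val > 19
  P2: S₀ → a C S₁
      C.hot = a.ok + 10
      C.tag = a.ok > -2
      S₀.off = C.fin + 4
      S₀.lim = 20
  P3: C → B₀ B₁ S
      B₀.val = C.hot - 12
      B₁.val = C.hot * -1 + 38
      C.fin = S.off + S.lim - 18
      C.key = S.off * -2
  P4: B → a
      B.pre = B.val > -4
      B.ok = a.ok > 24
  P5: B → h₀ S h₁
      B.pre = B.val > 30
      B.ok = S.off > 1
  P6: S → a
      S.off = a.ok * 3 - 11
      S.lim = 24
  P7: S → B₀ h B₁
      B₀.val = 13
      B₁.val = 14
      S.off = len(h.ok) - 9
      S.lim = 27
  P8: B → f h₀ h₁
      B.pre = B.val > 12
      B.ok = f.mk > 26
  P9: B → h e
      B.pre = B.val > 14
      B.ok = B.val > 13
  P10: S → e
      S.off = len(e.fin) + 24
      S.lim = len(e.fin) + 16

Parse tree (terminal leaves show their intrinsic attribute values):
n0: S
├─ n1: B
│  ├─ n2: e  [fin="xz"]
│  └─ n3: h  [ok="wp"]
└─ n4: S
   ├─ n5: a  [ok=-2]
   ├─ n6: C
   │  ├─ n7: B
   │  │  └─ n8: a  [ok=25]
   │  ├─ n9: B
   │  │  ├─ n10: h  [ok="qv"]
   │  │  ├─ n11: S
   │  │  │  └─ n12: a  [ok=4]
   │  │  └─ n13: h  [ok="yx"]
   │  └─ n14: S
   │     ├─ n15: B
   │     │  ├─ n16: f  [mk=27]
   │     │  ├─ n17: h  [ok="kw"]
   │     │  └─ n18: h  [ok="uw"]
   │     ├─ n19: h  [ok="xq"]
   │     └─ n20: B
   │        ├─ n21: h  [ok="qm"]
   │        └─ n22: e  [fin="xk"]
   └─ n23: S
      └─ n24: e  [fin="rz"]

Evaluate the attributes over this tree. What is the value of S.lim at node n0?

4

1. n1.val = 20  [20]
2. n2.fin = "xz"  [terminal]
3. n3.ok = "wp"  [terminal]
4. n1.pre = false  [false]
5. n1.ok = true  [B.val > 19]
6. n5.ok = -2  [terminal]
7. n6.hot = 8  [a.ok + 10]
8. n6.tag = false  [a.ok > -2]
9. n7.val = -4  [C.hot - 12]
10. n8.ok = 25  [terminal]
11. n7.pre = false  [B.val > -4]
12. n7.ok = true  [a.ok > 24]
13. n9.val = 30  [C.hot * -1 + 38]
14. n10.ok = "qv"  [terminal]
15. n12.ok = 4  [terminal]
16. n11.off = 1  [a.ok * 3 - 11]
17. n11.lim = 24  [24]
18. n13.ok = "yx"  [terminal]
19. n9.pre = false  [B.val > 30]
20. n9.ok = false  [S.off > 1]
21. n15.val = 13  [13]
22. n16.mk = 27  [terminal]
23. n17.ok = "kw"  [terminal]
24. n18.ok = "uw"  [terminal]
25. n15.pre = true  [B.val > 12]
26. n15.ok = true  [f.mk > 26]
27. n19.ok = "xq"  [terminal]
28. n20.val = 14  [14]
29. n21.ok = "qm"  [terminal]
30. n22.fin = "xk"  [terminal]
31. n20.pre = false  [B.val > 14]
32. n20.ok = true  [B.val > 13]
33. n14.off = -7  [len(h.ok) - 9]
34. n14.lim = 27  [27]
35. n6.fin = 2  [S.off + S.lim - 18]
36. n6.key = 14  [S.off * -2]
37. n24.fin = "rz"  [terminal]
38. n23.off = 26  [len(e.fin) + 24]
39. n23.lim = 18  [len(e.fin) + 16]
40. n4.off = 6  [C.fin + 4]
41. n4.lim = 20  [20]
42. n0.off = 28  [(if B.ok then S₁.off else S₁.lim) + 22]
43. n0.lim = 4  [S₁.off * -2 + 16]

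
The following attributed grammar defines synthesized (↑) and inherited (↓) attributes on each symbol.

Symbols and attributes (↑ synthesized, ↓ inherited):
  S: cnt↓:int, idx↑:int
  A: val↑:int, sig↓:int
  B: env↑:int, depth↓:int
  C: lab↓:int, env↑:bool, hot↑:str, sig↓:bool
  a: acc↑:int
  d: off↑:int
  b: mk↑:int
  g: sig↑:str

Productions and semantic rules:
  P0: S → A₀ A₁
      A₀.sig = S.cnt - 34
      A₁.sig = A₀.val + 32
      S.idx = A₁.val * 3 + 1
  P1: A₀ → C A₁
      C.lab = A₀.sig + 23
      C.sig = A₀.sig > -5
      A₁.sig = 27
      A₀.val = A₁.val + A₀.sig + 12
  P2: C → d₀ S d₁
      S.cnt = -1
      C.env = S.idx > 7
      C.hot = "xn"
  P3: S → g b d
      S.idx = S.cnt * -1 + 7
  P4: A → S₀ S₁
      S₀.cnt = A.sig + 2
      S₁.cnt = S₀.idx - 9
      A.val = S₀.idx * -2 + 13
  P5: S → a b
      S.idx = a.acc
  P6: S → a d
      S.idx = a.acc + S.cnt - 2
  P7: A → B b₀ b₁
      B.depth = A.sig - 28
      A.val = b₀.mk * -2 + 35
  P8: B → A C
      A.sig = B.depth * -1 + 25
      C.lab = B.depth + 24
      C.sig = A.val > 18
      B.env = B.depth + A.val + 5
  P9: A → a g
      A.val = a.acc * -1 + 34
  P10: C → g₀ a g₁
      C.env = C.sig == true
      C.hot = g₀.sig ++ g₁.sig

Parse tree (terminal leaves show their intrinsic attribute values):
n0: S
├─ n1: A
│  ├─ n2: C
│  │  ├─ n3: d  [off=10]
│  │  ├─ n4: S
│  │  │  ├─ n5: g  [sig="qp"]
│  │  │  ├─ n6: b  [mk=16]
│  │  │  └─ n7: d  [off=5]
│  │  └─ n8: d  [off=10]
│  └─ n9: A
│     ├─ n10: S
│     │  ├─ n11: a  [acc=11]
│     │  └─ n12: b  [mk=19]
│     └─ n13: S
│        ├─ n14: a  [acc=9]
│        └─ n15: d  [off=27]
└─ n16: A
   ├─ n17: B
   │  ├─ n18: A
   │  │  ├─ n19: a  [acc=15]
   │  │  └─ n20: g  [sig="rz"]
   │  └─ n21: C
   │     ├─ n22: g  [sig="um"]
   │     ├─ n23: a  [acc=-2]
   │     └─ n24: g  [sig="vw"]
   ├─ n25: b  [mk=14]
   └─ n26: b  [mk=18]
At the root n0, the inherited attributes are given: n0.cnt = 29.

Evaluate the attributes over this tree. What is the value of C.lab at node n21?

1. n0.cnt = 29  [given at root]
2. n1.sig = -5  [S.cnt - 34]
3. n2.lab = 18  [A₀.sig + 23]
4. n2.sig = false  [A₀.sig > -5]
5. n3.off = 10  [terminal]
6. n4.cnt = -1  [-1]
7. n5.sig = "qp"  [terminal]
8. n6.mk = 16  [terminal]
9. n7.off = 5  [terminal]
10. n4.idx = 8  [S.cnt * -1 + 7]
11. n8.off = 10  [terminal]
12. n2.env = true  [S.idx > 7]
13. n2.hot = "xn"  ["xn"]
14. n9.sig = 27  [27]
15. n10.cnt = 29  [A.sig + 2]
16. n11.acc = 11  [terminal]
17. n12.mk = 19  [terminal]
18. n10.idx = 11  [a.acc]
19. n13.cnt = 2  [S₀.idx - 9]
20. n14.acc = 9  [terminal]
21. n15.off = 27  [terminal]
22. n13.idx = 9  [a.acc + S.cnt - 2]
23. n9.val = -9  [S₀.idx * -2 + 13]
24. n1.val = -2  [A₁.val + A₀.sig + 12]
25. n16.sig = 30  [A₀.val + 32]
26. n17.depth = 2  [A.sig - 28]
27. n18.sig = 23  [B.depth * -1 + 25]
28. n19.acc = 15  [terminal]
29. n20.sig = "rz"  [terminal]
30. n18.val = 19  [a.acc * -1 + 34]
31. n21.lab = 26  [B.depth + 24]
32. n21.sig = true  [A.val > 18]
33. n22.sig = "um"  [terminal]
34. n23.acc = -2  [terminal]
35. n24.sig = "vw"  [terminal]
36. n21.env = true  [C.sig == true]
37. n21.hot = "umvw"  [g₀.sig ++ g₁.sig]
38. n17.env = 26  [B.depth + A.val + 5]
39. n25.mk = 14  [terminal]
40. n26.mk = 18  [terminal]
41. n16.val = 7  [b₀.mk * -2 + 35]
42. n0.idx = 22  [A₁.val * 3 + 1]

26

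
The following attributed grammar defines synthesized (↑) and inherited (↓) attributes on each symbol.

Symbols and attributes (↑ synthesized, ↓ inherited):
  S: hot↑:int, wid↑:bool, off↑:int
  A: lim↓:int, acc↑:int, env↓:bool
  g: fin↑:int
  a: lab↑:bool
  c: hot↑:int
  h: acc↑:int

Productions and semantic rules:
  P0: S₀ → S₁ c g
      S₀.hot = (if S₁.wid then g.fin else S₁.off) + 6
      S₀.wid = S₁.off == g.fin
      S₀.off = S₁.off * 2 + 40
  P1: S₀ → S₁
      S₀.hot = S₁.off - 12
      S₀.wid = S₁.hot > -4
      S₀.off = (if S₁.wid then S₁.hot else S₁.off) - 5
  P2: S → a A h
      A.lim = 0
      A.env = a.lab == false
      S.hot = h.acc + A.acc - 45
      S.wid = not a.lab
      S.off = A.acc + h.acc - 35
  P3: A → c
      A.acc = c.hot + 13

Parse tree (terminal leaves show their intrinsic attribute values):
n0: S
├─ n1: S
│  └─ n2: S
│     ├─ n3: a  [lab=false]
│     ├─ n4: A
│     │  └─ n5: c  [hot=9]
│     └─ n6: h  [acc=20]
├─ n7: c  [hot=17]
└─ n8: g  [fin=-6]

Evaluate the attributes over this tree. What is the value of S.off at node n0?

1. n3.lab = false  [terminal]
2. n4.lim = 0  [0]
3. n4.env = true  [a.lab == false]
4. n5.hot = 9  [terminal]
5. n4.acc = 22  [c.hot + 13]
6. n6.acc = 20  [terminal]
7. n2.hot = -3  [h.acc + A.acc - 45]
8. n2.wid = true  [not a.lab]
9. n2.off = 7  [A.acc + h.acc - 35]
10. n1.hot = -5  [S₁.off - 12]
11. n1.wid = true  [S₁.hot > -4]
12. n1.off = -8  [(if S₁.wid then S₁.hot else S₁.off) - 5]
13. n7.hot = 17  [terminal]
14. n8.fin = -6  [terminal]
15. n0.hot = 0  [(if S₁.wid then g.fin else S₁.off) + 6]
16. n0.wid = false  [S₁.off == g.fin]
17. n0.off = 24  [S₁.off * 2 + 40]

24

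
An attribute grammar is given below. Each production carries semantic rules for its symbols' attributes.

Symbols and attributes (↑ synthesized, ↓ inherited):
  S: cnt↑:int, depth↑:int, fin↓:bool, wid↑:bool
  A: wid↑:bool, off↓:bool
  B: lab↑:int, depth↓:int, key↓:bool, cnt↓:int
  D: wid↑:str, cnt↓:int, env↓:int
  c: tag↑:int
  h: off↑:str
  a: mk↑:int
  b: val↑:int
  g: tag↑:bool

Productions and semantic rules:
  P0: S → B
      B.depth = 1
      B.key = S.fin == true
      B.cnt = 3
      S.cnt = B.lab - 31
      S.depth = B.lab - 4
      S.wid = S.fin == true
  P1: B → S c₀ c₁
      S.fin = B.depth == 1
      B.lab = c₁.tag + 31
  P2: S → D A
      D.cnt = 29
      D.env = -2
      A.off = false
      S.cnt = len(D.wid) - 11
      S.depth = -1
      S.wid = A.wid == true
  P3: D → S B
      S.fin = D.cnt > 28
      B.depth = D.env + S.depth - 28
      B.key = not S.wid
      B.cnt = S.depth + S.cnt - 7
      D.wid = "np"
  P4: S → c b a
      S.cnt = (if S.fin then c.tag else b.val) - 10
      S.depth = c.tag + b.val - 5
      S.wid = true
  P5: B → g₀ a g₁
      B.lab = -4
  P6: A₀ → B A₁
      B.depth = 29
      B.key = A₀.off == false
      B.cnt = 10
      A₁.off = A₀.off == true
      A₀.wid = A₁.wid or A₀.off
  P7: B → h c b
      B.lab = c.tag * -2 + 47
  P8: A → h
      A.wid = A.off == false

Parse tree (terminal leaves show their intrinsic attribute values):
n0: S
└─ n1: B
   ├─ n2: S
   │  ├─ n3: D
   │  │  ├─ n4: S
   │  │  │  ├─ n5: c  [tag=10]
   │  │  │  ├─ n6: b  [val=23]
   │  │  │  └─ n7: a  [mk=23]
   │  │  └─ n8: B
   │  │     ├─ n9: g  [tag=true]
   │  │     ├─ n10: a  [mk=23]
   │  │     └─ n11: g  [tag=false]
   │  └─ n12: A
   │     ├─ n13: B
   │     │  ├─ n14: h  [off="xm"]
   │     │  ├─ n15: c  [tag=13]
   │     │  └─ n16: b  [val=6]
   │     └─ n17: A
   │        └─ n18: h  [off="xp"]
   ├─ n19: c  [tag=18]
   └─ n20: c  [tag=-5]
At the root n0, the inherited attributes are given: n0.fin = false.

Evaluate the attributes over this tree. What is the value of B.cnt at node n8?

21

1. n0.fin = false  [given at root]
2. n1.depth = 1  [1]
3. n1.key = false  [S.fin == true]
4. n1.cnt = 3  [3]
5. n2.fin = true  [B.depth == 1]
6. n3.cnt = 29  [29]
7. n3.env = -2  [-2]
8. n4.fin = true  [D.cnt > 28]
9. n5.tag = 10  [terminal]
10. n6.val = 23  [terminal]
11. n7.mk = 23  [terminal]
12. n4.cnt = 0  [(if S.fin then c.tag else b.val) - 10]
13. n4.depth = 28  [c.tag + b.val - 5]
14. n4.wid = true  [true]
15. n8.depth = -2  [D.env + S.depth - 28]
16. n8.key = false  [not S.wid]
17. n8.cnt = 21  [S.depth + S.cnt - 7]
18. n9.tag = true  [terminal]
19. n10.mk = 23  [terminal]
20. n11.tag = false  [terminal]
21. n8.lab = -4  [-4]
22. n3.wid = "np"  ["np"]
23. n12.off = false  [false]
24. n13.depth = 29  [29]
25. n13.key = true  [A₀.off == false]
26. n13.cnt = 10  [10]
27. n14.off = "xm"  [terminal]
28. n15.tag = 13  [terminal]
29. n16.val = 6  [terminal]
30. n13.lab = 21  [c.tag * -2 + 47]
31. n17.off = false  [A₀.off == true]
32. n18.off = "xp"  [terminal]
33. n17.wid = true  [A.off == false]
34. n12.wid = true  [A₁.wid or A₀.off]
35. n2.cnt = -9  [len(D.wid) - 11]
36. n2.depth = -1  [-1]
37. n2.wid = true  [A.wid == true]
38. n19.tag = 18  [terminal]
39. n20.tag = -5  [terminal]
40. n1.lab = 26  [c₁.tag + 31]
41. n0.cnt = -5  [B.lab - 31]
42. n0.depth = 22  [B.lab - 4]
43. n0.wid = false  [S.fin == true]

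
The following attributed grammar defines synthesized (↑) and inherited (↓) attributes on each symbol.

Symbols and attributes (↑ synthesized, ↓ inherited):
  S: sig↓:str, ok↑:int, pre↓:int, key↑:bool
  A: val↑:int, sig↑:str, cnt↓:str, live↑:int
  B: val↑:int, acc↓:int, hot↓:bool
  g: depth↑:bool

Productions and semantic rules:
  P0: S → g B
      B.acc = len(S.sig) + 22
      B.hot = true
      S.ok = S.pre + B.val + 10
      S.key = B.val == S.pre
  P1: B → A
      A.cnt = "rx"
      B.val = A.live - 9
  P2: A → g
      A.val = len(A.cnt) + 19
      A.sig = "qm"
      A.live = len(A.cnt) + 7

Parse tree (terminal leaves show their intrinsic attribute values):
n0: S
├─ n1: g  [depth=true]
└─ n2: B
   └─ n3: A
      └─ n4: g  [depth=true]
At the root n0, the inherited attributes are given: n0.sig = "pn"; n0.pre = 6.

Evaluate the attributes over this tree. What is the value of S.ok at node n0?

1. n0.sig = "pn"  [given at root]
2. n0.pre = 6  [given at root]
3. n1.depth = true  [terminal]
4. n2.acc = 24  [len(S.sig) + 22]
5. n2.hot = true  [true]
6. n3.cnt = "rx"  ["rx"]
7. n4.depth = true  [terminal]
8. n3.val = 21  [len(A.cnt) + 19]
9. n3.sig = "qm"  ["qm"]
10. n3.live = 9  [len(A.cnt) + 7]
11. n2.val = 0  [A.live - 9]
12. n0.ok = 16  [S.pre + B.val + 10]
13. n0.key = false  [B.val == S.pre]

16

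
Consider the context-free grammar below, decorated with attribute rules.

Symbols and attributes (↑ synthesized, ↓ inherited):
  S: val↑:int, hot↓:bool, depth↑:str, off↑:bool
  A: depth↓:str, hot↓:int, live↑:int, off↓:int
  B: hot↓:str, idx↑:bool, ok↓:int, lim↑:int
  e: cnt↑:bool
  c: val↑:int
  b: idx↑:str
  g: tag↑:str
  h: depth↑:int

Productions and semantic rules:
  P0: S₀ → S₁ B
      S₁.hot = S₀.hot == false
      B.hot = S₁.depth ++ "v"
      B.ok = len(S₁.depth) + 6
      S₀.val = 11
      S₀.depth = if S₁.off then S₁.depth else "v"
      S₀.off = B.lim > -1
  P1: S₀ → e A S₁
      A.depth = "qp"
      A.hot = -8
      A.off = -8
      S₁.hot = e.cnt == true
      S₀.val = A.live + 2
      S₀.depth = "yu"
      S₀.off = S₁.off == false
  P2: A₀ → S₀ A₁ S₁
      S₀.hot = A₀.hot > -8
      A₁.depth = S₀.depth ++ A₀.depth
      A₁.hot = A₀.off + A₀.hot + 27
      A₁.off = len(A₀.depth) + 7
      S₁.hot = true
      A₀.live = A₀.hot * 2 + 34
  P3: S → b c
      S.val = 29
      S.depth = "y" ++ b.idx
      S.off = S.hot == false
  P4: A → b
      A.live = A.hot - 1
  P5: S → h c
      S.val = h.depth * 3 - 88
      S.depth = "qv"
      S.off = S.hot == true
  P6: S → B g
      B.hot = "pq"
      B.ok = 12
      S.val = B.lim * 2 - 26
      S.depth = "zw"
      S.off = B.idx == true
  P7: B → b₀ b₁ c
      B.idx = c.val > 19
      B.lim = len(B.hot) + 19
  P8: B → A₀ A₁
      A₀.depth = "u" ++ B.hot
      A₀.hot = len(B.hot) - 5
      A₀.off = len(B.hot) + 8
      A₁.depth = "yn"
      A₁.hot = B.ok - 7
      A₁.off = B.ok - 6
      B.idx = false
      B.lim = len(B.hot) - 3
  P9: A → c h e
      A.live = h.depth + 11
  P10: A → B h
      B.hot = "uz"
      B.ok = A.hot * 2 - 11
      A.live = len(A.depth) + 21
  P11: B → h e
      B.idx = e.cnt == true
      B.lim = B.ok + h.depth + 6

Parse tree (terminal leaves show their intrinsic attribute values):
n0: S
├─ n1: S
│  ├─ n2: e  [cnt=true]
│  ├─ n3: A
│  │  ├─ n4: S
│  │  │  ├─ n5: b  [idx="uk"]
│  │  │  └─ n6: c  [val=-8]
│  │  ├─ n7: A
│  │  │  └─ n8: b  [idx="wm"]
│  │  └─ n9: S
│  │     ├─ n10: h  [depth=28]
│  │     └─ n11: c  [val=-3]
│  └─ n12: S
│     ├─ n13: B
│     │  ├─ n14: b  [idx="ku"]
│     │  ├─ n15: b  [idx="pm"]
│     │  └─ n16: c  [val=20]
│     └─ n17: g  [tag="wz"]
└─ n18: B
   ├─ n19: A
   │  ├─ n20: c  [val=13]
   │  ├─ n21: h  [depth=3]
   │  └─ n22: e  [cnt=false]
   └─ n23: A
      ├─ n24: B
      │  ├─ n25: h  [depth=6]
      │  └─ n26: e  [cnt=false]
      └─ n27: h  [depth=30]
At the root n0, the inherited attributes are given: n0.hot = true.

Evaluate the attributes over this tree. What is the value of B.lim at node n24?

3

1. n0.hot = true  [given at root]
2. n1.hot = false  [S₀.hot == false]
3. n2.cnt = true  [terminal]
4. n3.depth = "qp"  ["qp"]
5. n3.hot = -8  [-8]
6. n3.off = -8  [-8]
7. n4.hot = false  [A₀.hot > -8]
8. n5.idx = "uk"  [terminal]
9. n6.val = -8  [terminal]
10. n4.val = 29  [29]
11. n4.depth = "yuk"  ["y" ++ b.idx]
12. n4.off = true  [S.hot == false]
13. n7.depth = "yukqp"  [S₀.depth ++ A₀.depth]
14. n7.hot = 11  [A₀.off + A₀.hot + 27]
15. n7.off = 9  [len(A₀.depth) + 7]
16. n8.idx = "wm"  [terminal]
17. n7.live = 10  [A.hot - 1]
18. n9.hot = true  [true]
19. n10.depth = 28  [terminal]
20. n11.val = -3  [terminal]
21. n9.val = -4  [h.depth * 3 - 88]
22. n9.depth = "qv"  ["qv"]
23. n9.off = true  [S.hot == true]
24. n3.live = 18  [A₀.hot * 2 + 34]
25. n12.hot = true  [e.cnt == true]
26. n13.hot = "pq"  ["pq"]
27. n13.ok = 12  [12]
28. n14.idx = "ku"  [terminal]
29. n15.idx = "pm"  [terminal]
30. n16.val = 20  [terminal]
31. n13.idx = true  [c.val > 19]
32. n13.lim = 21  [len(B.hot) + 19]
33. n17.tag = "wz"  [terminal]
34. n12.val = 16  [B.lim * 2 - 26]
35. n12.depth = "zw"  ["zw"]
36. n12.off = true  [B.idx == true]
37. n1.val = 20  [A.live + 2]
38. n1.depth = "yu"  ["yu"]
39. n1.off = false  [S₁.off == false]
40. n18.hot = "yuv"  [S₁.depth ++ "v"]
41. n18.ok = 8  [len(S₁.depth) + 6]
42. n19.depth = "uyuv"  ["u" ++ B.hot]
43. n19.hot = -2  [len(B.hot) - 5]
44. n19.off = 11  [len(B.hot) + 8]
45. n20.val = 13  [terminal]
46. n21.depth = 3  [terminal]
47. n22.cnt = false  [terminal]
48. n19.live = 14  [h.depth + 11]
49. n23.depth = "yn"  ["yn"]
50. n23.hot = 1  [B.ok - 7]
51. n23.off = 2  [B.ok - 6]
52. n24.hot = "uz"  ["uz"]
53. n24.ok = -9  [A.hot * 2 - 11]
54. n25.depth = 6  [terminal]
55. n26.cnt = false  [terminal]
56. n24.idx = false  [e.cnt == true]
57. n24.lim = 3  [B.ok + h.depth + 6]
58. n27.depth = 30  [terminal]
59. n23.live = 23  [len(A.depth) + 21]
60. n18.idx = false  [false]
61. n18.lim = 0  [len(B.hot) - 3]
62. n0.val = 11  [11]
63. n0.depth = "v"  [if S₁.off then S₁.depth else "v"]
64. n0.off = true  [B.lim > -1]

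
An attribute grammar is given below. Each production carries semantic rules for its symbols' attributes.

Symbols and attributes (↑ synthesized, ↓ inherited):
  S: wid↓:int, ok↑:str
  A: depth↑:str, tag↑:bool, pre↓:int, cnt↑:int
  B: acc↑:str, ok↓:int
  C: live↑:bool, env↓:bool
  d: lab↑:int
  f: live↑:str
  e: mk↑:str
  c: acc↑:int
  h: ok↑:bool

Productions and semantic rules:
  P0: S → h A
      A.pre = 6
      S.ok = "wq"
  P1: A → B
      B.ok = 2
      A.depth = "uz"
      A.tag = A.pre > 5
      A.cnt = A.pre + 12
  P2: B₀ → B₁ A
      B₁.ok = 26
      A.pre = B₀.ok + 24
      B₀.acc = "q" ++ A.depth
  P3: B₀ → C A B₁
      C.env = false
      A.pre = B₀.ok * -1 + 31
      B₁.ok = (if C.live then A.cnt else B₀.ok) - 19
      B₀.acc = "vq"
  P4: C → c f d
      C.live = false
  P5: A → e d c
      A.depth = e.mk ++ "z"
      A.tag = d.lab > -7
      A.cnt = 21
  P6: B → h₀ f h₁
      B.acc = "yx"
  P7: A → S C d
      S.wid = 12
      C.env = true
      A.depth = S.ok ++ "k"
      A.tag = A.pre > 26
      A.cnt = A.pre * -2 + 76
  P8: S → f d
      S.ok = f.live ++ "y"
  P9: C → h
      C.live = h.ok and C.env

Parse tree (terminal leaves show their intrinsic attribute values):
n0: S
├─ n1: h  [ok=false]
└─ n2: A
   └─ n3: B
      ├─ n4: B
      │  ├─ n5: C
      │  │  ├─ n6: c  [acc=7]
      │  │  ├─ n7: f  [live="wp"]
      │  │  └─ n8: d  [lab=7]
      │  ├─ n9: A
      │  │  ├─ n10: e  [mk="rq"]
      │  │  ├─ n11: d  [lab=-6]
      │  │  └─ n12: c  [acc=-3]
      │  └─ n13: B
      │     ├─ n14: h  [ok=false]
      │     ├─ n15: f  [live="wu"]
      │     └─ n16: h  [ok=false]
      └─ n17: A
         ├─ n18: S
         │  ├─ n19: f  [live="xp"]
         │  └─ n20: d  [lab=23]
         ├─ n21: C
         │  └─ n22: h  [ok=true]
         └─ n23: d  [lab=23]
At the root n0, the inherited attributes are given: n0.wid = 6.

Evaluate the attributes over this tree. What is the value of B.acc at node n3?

"qxpyk"

1. n0.wid = 6  [given at root]
2. n1.ok = false  [terminal]
3. n2.pre = 6  [6]
4. n3.ok = 2  [2]
5. n4.ok = 26  [26]
6. n5.env = false  [false]
7. n6.acc = 7  [terminal]
8. n7.live = "wp"  [terminal]
9. n8.lab = 7  [terminal]
10. n5.live = false  [false]
11. n9.pre = 5  [B₀.ok * -1 + 31]
12. n10.mk = "rq"  [terminal]
13. n11.lab = -6  [terminal]
14. n12.acc = -3  [terminal]
15. n9.depth = "rqz"  [e.mk ++ "z"]
16. n9.tag = true  [d.lab > -7]
17. n9.cnt = 21  [21]
18. n13.ok = 7  [(if C.live then A.cnt else B₀.ok) - 19]
19. n14.ok = false  [terminal]
20. n15.live = "wu"  [terminal]
21. n16.ok = false  [terminal]
22. n13.acc = "yx"  ["yx"]
23. n4.acc = "vq"  ["vq"]
24. n17.pre = 26  [B₀.ok + 24]
25. n18.wid = 12  [12]
26. n19.live = "xp"  [terminal]
27. n20.lab = 23  [terminal]
28. n18.ok = "xpy"  [f.live ++ "y"]
29. n21.env = true  [true]
30. n22.ok = true  [terminal]
31. n21.live = true  [h.ok and C.env]
32. n23.lab = 23  [terminal]
33. n17.depth = "xpyk"  [S.ok ++ "k"]
34. n17.tag = false  [A.pre > 26]
35. n17.cnt = 24  [A.pre * -2 + 76]
36. n3.acc = "qxpyk"  ["q" ++ A.depth]
37. n2.depth = "uz"  ["uz"]
38. n2.tag = true  [A.pre > 5]
39. n2.cnt = 18  [A.pre + 12]
40. n0.ok = "wq"  ["wq"]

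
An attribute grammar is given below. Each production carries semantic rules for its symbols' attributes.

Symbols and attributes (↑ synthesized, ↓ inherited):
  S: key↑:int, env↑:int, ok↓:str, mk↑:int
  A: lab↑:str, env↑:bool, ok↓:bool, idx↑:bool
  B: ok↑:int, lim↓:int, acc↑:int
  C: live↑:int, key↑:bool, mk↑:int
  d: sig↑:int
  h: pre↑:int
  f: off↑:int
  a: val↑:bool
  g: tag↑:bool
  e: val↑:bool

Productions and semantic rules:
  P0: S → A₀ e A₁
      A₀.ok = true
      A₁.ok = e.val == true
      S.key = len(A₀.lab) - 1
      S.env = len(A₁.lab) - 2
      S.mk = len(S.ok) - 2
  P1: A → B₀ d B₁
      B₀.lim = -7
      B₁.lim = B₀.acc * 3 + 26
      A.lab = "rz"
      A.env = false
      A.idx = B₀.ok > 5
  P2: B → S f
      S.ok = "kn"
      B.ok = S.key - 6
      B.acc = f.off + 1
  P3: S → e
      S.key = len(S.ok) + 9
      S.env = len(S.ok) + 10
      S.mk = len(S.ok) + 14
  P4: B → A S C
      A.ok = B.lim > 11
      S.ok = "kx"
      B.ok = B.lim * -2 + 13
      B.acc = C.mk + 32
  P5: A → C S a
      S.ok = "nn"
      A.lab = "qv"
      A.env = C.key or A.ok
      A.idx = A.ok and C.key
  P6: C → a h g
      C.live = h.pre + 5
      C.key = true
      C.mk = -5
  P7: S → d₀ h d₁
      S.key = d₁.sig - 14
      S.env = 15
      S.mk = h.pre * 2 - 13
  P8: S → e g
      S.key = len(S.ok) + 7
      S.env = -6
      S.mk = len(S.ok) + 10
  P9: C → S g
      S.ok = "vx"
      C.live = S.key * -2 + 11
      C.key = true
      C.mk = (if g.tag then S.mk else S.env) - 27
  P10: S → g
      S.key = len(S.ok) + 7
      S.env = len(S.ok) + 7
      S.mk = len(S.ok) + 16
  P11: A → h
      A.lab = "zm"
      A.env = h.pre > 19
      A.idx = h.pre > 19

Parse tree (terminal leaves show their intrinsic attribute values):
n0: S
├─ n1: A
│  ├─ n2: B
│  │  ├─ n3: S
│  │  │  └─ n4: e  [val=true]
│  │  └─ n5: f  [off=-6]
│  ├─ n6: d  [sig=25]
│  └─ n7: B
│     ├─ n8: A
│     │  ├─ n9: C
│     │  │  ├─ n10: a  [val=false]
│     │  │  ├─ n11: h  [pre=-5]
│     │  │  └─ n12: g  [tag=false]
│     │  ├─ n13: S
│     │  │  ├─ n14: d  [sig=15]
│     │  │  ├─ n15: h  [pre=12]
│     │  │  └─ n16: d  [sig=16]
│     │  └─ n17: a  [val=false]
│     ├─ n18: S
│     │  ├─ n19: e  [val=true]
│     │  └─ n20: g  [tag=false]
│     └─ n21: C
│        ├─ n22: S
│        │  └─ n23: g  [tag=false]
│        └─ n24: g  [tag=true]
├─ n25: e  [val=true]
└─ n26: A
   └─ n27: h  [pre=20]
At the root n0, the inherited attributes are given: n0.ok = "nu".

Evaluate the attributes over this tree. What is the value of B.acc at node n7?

1. n0.ok = "nu"  [given at root]
2. n1.ok = true  [true]
3. n2.lim = -7  [-7]
4. n3.ok = "kn"  ["kn"]
5. n4.val = true  [terminal]
6. n3.key = 11  [len(S.ok) + 9]
7. n3.env = 12  [len(S.ok) + 10]
8. n3.mk = 16  [len(S.ok) + 14]
9. n5.off = -6  [terminal]
10. n2.ok = 5  [S.key - 6]
11. n2.acc = -5  [f.off + 1]
12. n6.sig = 25  [terminal]
13. n7.lim = 11  [B₀.acc * 3 + 26]
14. n8.ok = false  [B.lim > 11]
15. n10.val = false  [terminal]
16. n11.pre = -5  [terminal]
17. n12.tag = false  [terminal]
18. n9.live = 0  [h.pre + 5]
19. n9.key = true  [true]
20. n9.mk = -5  [-5]
21. n13.ok = "nn"  ["nn"]
22. n14.sig = 15  [terminal]
23. n15.pre = 12  [terminal]
24. n16.sig = 16  [terminal]
25. n13.key = 2  [d₁.sig - 14]
26. n13.env = 15  [15]
27. n13.mk = 11  [h.pre * 2 - 13]
28. n17.val = false  [terminal]
29. n8.lab = "qv"  ["qv"]
30. n8.env = true  [C.key or A.ok]
31. n8.idx = false  [A.ok and C.key]
32. n18.ok = "kx"  ["kx"]
33. n19.val = true  [terminal]
34. n20.tag = false  [terminal]
35. n18.key = 9  [len(S.ok) + 7]
36. n18.env = -6  [-6]
37. n18.mk = 12  [len(S.ok) + 10]
38. n22.ok = "vx"  ["vx"]
39. n23.tag = false  [terminal]
40. n22.key = 9  [len(S.ok) + 7]
41. n22.env = 9  [len(S.ok) + 7]
42. n22.mk = 18  [len(S.ok) + 16]
43. n24.tag = true  [terminal]
44. n21.live = -7  [S.key * -2 + 11]
45. n21.key = true  [true]
46. n21.mk = -9  [(if g.tag then S.mk else S.env) - 27]
47. n7.ok = -9  [B.lim * -2 + 13]
48. n7.acc = 23  [C.mk + 32]
49. n1.lab = "rz"  ["rz"]
50. n1.env = false  [false]
51. n1.idx = false  [B₀.ok > 5]
52. n25.val = true  [terminal]
53. n26.ok = true  [e.val == true]
54. n27.pre = 20  [terminal]
55. n26.lab = "zm"  ["zm"]
56. n26.env = true  [h.pre > 19]
57. n26.idx = true  [h.pre > 19]
58. n0.key = 1  [len(A₀.lab) - 1]
59. n0.env = 0  [len(A₁.lab) - 2]
60. n0.mk = 0  [len(S.ok) - 2]

23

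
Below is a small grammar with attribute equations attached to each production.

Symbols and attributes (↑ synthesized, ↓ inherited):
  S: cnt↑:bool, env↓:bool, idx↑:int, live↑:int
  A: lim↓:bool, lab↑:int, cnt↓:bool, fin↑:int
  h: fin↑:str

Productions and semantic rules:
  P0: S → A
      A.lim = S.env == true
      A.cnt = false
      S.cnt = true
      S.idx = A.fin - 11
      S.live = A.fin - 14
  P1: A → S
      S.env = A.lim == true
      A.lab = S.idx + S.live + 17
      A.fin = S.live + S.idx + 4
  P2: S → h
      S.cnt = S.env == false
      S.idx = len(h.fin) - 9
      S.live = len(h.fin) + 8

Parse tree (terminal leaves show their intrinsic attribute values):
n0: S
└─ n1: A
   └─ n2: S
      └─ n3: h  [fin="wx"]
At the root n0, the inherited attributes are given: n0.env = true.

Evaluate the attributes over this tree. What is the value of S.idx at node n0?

1. n0.env = true  [given at root]
2. n1.lim = true  [S.env == true]
3. n1.cnt = false  [false]
4. n2.env = true  [A.lim == true]
5. n3.fin = "wx"  [terminal]
6. n2.cnt = false  [S.env == false]
7. n2.idx = -7  [len(h.fin) - 9]
8. n2.live = 10  [len(h.fin) + 8]
9. n1.lab = 20  [S.idx + S.live + 17]
10. n1.fin = 7  [S.live + S.idx + 4]
11. n0.cnt = true  [true]
12. n0.idx = -4  [A.fin - 11]
13. n0.live = -7  [A.fin - 14]

-4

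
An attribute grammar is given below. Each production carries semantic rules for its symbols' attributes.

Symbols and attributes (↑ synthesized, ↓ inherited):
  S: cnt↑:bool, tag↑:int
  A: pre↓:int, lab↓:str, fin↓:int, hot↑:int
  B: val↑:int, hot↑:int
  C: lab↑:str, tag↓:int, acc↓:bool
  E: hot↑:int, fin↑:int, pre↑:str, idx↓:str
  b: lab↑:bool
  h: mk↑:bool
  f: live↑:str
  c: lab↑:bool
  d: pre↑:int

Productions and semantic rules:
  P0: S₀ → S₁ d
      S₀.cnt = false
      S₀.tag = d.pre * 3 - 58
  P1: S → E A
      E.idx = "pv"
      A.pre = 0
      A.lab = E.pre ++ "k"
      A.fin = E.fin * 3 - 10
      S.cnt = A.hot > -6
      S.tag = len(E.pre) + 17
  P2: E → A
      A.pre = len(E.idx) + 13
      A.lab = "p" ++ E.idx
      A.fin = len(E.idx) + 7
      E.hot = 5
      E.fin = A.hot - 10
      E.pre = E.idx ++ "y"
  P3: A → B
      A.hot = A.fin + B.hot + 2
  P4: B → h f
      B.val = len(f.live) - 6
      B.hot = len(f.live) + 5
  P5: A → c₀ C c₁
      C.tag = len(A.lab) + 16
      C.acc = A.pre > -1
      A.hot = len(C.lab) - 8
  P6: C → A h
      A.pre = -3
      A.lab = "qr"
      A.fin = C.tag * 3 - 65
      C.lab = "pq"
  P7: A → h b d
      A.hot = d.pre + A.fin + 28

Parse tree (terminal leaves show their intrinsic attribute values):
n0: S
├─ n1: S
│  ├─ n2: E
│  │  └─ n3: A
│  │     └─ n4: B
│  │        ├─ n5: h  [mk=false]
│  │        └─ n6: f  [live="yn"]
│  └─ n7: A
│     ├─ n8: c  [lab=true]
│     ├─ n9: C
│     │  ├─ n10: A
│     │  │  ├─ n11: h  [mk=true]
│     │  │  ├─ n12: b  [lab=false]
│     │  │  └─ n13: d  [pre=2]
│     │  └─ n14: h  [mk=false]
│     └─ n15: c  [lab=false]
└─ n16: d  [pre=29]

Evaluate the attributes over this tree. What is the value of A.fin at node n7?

1. n2.idx = "pv"  ["pv"]
2. n3.pre = 15  [len(E.idx) + 13]
3. n3.lab = "ppv"  ["p" ++ E.idx]
4. n3.fin = 9  [len(E.idx) + 7]
5. n5.mk = false  [terminal]
6. n6.live = "yn"  [terminal]
7. n4.val = -4  [len(f.live) - 6]
8. n4.hot = 7  [len(f.live) + 5]
9. n3.hot = 18  [A.fin + B.hot + 2]
10. n2.hot = 5  [5]
11. n2.fin = 8  [A.hot - 10]
12. n2.pre = "pvy"  [E.idx ++ "y"]
13. n7.pre = 0  [0]
14. n7.lab = "pvyk"  [E.pre ++ "k"]
15. n7.fin = 14  [E.fin * 3 - 10]
16. n8.lab = true  [terminal]
17. n9.tag = 20  [len(A.lab) + 16]
18. n9.acc = true  [A.pre > -1]
19. n10.pre = -3  [-3]
20. n10.lab = "qr"  ["qr"]
21. n10.fin = -5  [C.tag * 3 - 65]
22. n11.mk = true  [terminal]
23. n12.lab = false  [terminal]
24. n13.pre = 2  [terminal]
25. n10.hot = 25  [d.pre + A.fin + 28]
26. n14.mk = false  [terminal]
27. n9.lab = "pq"  ["pq"]
28. n15.lab = false  [terminal]
29. n7.hot = -6  [len(C.lab) - 8]
30. n1.cnt = false  [A.hot > -6]
31. n1.tag = 20  [len(E.pre) + 17]
32. n16.pre = 29  [terminal]
33. n0.cnt = false  [false]
34. n0.tag = 29  [d.pre * 3 - 58]

14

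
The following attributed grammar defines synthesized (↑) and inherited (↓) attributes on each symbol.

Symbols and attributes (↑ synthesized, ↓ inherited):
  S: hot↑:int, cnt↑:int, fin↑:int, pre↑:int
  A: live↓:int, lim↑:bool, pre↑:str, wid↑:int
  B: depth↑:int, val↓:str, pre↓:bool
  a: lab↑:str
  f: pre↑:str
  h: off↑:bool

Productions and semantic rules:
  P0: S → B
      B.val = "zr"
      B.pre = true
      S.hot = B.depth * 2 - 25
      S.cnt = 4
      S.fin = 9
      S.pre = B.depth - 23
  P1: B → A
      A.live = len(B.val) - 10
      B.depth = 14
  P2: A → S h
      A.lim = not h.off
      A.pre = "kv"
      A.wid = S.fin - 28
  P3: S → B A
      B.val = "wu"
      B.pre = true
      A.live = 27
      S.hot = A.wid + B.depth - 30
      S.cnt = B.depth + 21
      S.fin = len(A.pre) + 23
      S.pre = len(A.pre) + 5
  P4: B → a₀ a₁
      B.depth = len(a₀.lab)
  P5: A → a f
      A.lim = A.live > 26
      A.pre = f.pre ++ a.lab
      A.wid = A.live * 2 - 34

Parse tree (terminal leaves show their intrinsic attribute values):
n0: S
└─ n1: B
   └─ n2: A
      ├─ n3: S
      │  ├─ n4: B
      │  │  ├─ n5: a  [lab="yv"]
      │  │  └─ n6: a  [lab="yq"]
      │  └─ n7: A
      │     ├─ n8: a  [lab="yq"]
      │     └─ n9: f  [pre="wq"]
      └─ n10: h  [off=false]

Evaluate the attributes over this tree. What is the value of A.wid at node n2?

1. n1.val = "zr"  ["zr"]
2. n1.pre = true  [true]
3. n2.live = -8  [len(B.val) - 10]
4. n4.val = "wu"  ["wu"]
5. n4.pre = true  [true]
6. n5.lab = "yv"  [terminal]
7. n6.lab = "yq"  [terminal]
8. n4.depth = 2  [len(a₀.lab)]
9. n7.live = 27  [27]
10. n8.lab = "yq"  [terminal]
11. n9.pre = "wq"  [terminal]
12. n7.lim = true  [A.live > 26]
13. n7.pre = "wqyq"  [f.pre ++ a.lab]
14. n7.wid = 20  [A.live * 2 - 34]
15. n3.hot = -8  [A.wid + B.depth - 30]
16. n3.cnt = 23  [B.depth + 21]
17. n3.fin = 27  [len(A.pre) + 23]
18. n3.pre = 9  [len(A.pre) + 5]
19. n10.off = false  [terminal]
20. n2.lim = true  [not h.off]
21. n2.pre = "kv"  ["kv"]
22. n2.wid = -1  [S.fin - 28]
23. n1.depth = 14  [14]
24. n0.hot = 3  [B.depth * 2 - 25]
25. n0.cnt = 4  [4]
26. n0.fin = 9  [9]
27. n0.pre = -9  [B.depth - 23]

-1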